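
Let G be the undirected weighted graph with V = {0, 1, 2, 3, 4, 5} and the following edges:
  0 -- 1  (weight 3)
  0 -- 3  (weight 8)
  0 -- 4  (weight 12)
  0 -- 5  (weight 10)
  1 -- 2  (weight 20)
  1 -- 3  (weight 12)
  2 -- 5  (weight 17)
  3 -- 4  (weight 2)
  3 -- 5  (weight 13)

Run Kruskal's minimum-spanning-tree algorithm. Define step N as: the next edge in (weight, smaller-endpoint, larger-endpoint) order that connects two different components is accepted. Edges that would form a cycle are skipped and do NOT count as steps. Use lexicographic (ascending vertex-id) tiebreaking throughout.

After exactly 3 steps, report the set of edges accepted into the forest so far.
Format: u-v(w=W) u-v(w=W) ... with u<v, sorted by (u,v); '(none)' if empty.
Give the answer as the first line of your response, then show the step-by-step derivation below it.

0-1(w=3) 0-3(w=8) 3-4(w=2)

step 1: add edge 3-4 (w=2); MST = {3-4(w=2)}
step 2: add edge 0-1 (w=3); MST = {0-1(w=3) 3-4(w=2)}
step 3: add edge 0-3 (w=8); MST = {0-1(w=3) 0-3(w=8) 3-4(w=2)}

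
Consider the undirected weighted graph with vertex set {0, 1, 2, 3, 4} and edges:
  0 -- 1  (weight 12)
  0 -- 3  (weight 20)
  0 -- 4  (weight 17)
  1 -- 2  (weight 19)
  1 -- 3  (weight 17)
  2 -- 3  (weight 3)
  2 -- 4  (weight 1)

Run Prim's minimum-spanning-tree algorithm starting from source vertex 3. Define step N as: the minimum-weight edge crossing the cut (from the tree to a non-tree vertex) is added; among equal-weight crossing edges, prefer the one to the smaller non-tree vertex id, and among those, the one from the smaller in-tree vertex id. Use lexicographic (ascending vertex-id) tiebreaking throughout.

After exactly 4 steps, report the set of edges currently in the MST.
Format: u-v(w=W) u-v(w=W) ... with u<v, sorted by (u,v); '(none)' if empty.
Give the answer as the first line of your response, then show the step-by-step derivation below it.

0-1(w=12) 0-4(w=17) 2-3(w=3) 2-4(w=1)

step 1: add edge 2-3 (w=3); MST = {2-3(w=3)}
step 2: add edge 2-4 (w=1); MST = {2-3(w=3) 2-4(w=1)}
step 3: add edge 0-4 (w=17); MST = {0-4(w=17) 2-3(w=3) 2-4(w=1)}
step 4: add edge 0-1 (w=12); MST = {0-1(w=12) 0-4(w=17) 2-3(w=3) 2-4(w=1)}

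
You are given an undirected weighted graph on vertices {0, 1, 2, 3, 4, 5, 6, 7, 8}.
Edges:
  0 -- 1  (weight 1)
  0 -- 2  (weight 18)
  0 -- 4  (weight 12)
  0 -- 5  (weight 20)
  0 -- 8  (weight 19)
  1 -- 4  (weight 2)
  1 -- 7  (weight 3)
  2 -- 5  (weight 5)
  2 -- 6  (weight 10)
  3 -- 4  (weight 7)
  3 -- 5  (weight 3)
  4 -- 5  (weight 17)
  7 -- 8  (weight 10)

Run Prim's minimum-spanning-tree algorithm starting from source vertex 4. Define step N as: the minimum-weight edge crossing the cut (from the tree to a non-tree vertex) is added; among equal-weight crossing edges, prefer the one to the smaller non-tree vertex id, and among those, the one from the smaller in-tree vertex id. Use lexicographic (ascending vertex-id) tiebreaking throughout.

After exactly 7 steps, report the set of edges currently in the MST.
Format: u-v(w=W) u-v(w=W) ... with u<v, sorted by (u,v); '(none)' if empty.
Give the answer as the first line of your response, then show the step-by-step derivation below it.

0-1(w=1) 1-4(w=2) 1-7(w=3) 2-5(w=5) 2-6(w=10) 3-4(w=7) 3-5(w=3)

step 1: add edge 1-4 (w=2); MST = {1-4(w=2)}
step 2: add edge 0-1 (w=1); MST = {0-1(w=1) 1-4(w=2)}
step 3: add edge 1-7 (w=3); MST = {0-1(w=1) 1-4(w=2) 1-7(w=3)}
step 4: add edge 3-4 (w=7); MST = {0-1(w=1) 1-4(w=2) 1-7(w=3) 3-4(w=7)}
step 5: add edge 3-5 (w=3); MST = {0-1(w=1) 1-4(w=2) 1-7(w=3) 3-4(w=7) 3-5(w=3)}
step 6: add edge 2-5 (w=5); MST = {0-1(w=1) 1-4(w=2) 1-7(w=3) 2-5(w=5) 3-4(w=7) 3-5(w=3)}
step 7: add edge 2-6 (w=10); MST = {0-1(w=1) 1-4(w=2) 1-7(w=3) 2-5(w=5) 2-6(w=10) 3-4(w=7) 3-5(w=3)}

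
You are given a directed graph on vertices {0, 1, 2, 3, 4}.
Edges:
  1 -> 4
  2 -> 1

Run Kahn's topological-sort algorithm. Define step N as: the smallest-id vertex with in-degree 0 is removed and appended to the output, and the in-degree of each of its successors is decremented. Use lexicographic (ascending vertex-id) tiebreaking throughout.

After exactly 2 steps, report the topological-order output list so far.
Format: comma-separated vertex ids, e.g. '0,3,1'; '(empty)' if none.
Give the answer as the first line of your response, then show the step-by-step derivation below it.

0,2

step 1: output 0; order=[0]; indeg=(0,1,0,0,1)
step 2: output 2; order=[0,2]; indeg=(0,0,0,0,1)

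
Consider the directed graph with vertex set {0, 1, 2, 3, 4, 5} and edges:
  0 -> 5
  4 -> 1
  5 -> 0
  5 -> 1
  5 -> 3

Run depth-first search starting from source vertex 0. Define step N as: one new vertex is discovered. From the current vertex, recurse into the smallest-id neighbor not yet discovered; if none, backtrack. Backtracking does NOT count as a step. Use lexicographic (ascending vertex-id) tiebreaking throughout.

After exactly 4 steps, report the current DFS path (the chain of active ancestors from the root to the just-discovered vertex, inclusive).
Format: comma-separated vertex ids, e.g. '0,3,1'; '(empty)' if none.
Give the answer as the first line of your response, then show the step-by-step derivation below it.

0,5,3

step 1: discover 0; path=0; order=0
step 2: discover 5; path=0>5; order=0,5
step 3: discover 1; path=0>5>1; order=0,5,1
step 4: discover 3; path=0>5>3; order=0,5,1,3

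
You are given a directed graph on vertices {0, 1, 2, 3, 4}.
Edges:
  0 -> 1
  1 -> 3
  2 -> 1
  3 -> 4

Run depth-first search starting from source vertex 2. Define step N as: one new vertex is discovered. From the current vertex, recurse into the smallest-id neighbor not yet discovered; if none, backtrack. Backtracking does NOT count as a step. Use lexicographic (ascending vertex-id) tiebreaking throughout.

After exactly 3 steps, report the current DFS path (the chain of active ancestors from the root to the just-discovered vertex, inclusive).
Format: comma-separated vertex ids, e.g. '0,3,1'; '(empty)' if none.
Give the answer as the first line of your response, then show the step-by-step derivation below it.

2,1,3

step 1: discover 2; path=2; order=2
step 2: discover 1; path=2>1; order=2,1
step 3: discover 3; path=2>1>3; order=2,1,3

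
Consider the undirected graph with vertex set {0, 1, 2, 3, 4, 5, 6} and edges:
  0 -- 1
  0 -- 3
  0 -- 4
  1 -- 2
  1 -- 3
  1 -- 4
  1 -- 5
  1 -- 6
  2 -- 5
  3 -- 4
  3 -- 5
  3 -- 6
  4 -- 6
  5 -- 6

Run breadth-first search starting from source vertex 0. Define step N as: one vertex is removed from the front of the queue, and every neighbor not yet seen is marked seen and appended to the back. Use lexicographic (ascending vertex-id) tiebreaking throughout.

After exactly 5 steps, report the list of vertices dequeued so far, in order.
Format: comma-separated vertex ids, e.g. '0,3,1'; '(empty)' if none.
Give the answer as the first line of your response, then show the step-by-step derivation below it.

0,1,3,4,2

step 1: dequeue 0; queue=[1,3,4]; order=0
step 2: dequeue 1; queue=[3,4,2,5,6]; order=0,1
step 3: dequeue 3; queue=[4,2,5,6]; order=0,1,3
step 4: dequeue 4; queue=[2,5,6]; order=0,1,3,4
step 5: dequeue 2; queue=[5,6]; order=0,1,3,4,2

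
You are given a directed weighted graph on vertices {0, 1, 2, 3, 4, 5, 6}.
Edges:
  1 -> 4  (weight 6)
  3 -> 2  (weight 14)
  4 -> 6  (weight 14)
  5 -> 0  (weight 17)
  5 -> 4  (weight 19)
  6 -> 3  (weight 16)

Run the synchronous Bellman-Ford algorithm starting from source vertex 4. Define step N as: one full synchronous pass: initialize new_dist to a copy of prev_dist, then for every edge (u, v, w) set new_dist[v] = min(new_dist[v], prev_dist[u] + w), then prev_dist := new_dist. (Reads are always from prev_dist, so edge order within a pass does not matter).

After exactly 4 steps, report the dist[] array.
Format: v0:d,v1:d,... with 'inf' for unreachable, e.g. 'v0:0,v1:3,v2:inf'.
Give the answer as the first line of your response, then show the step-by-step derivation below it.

v0:inf,v1:inf,v2:44,v3:30,v4:0,v5:inf,v6:14

step 1: dist = v0:inf,v1:inf,v2:inf,v3:inf,v4:0,v5:inf,v6:14
step 2: dist = v0:inf,v1:inf,v2:inf,v3:30,v4:0,v5:inf,v6:14
step 3: dist = v0:inf,v1:inf,v2:44,v3:30,v4:0,v5:inf,v6:14
step 4: dist = v0:inf,v1:inf,v2:44,v3:30,v4:0,v5:inf,v6:14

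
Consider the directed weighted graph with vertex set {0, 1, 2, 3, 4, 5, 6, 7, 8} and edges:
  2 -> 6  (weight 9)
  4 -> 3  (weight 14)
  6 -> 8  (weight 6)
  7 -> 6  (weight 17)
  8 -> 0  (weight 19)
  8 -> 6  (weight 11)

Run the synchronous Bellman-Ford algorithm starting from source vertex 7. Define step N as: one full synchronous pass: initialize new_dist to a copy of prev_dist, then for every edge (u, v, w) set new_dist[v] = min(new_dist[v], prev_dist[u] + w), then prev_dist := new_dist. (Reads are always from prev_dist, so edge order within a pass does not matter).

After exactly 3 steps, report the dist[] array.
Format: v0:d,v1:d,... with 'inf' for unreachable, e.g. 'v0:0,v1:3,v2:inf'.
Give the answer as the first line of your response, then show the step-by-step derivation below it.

v0:42,v1:inf,v2:inf,v3:inf,v4:inf,v5:inf,v6:17,v7:0,v8:23

step 1: dist = v0:inf,v1:inf,v2:inf,v3:inf,v4:inf,v5:inf,v6:17,v7:0,v8:inf
step 2: dist = v0:inf,v1:inf,v2:inf,v3:inf,v4:inf,v5:inf,v6:17,v7:0,v8:23
step 3: dist = v0:42,v1:inf,v2:inf,v3:inf,v4:inf,v5:inf,v6:17,v7:0,v8:23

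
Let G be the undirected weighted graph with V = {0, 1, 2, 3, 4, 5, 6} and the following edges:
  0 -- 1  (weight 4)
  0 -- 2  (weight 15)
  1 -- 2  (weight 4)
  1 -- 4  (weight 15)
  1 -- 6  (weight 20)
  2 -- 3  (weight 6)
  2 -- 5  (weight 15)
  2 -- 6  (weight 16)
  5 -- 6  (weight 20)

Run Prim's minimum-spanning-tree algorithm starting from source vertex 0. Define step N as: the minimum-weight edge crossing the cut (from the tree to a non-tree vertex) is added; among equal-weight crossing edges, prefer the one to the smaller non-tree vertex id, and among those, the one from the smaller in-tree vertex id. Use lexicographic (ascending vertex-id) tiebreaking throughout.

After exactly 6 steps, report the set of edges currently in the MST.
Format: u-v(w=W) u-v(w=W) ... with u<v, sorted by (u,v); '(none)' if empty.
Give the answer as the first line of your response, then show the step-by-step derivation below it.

0-1(w=4) 1-2(w=4) 1-4(w=15) 2-3(w=6) 2-5(w=15) 2-6(w=16)

step 1: add edge 0-1 (w=4); MST = {0-1(w=4)}
step 2: add edge 1-2 (w=4); MST = {0-1(w=4) 1-2(w=4)}
step 3: add edge 2-3 (w=6); MST = {0-1(w=4) 1-2(w=4) 2-3(w=6)}
step 4: add edge 1-4 (w=15); MST = {0-1(w=4) 1-2(w=4) 1-4(w=15) 2-3(w=6)}
step 5: add edge 2-5 (w=15); MST = {0-1(w=4) 1-2(w=4) 1-4(w=15) 2-3(w=6) 2-5(w=15)}
step 6: add edge 2-6 (w=16); MST = {0-1(w=4) 1-2(w=4) 1-4(w=15) 2-3(w=6) 2-5(w=15) 2-6(w=16)}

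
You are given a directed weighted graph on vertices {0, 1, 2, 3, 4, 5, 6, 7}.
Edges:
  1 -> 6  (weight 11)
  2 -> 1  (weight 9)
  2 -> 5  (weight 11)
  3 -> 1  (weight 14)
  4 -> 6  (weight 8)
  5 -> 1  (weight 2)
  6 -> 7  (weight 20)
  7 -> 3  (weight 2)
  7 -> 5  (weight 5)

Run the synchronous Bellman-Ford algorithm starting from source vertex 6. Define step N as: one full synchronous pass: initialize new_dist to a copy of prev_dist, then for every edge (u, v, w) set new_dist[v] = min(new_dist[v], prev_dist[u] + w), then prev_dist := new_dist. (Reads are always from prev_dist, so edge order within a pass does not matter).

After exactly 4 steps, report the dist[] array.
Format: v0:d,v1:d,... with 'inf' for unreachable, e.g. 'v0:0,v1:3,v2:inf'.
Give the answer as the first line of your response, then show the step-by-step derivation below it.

v0:inf,v1:27,v2:inf,v3:22,v4:inf,v5:25,v6:0,v7:20

step 1: dist = v0:inf,v1:inf,v2:inf,v3:inf,v4:inf,v5:inf,v6:0,v7:20
step 2: dist = v0:inf,v1:inf,v2:inf,v3:22,v4:inf,v5:25,v6:0,v7:20
step 3: dist = v0:inf,v1:27,v2:inf,v3:22,v4:inf,v5:25,v6:0,v7:20
step 4: dist = v0:inf,v1:27,v2:inf,v3:22,v4:inf,v5:25,v6:0,v7:20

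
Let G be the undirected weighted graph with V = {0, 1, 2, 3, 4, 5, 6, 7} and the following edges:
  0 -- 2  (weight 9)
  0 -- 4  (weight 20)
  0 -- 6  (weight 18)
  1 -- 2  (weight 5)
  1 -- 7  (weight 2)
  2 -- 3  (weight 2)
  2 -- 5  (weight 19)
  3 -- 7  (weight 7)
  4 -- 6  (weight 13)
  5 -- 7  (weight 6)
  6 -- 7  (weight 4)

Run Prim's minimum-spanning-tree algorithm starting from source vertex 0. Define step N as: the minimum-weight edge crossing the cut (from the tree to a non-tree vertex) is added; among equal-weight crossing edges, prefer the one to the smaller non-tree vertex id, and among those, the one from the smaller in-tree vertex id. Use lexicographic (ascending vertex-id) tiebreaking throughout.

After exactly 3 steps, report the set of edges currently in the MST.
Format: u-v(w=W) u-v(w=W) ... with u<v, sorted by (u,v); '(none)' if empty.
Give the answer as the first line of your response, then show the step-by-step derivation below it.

0-2(w=9) 1-2(w=5) 2-3(w=2)

step 1: add edge 0-2 (w=9); MST = {0-2(w=9)}
step 2: add edge 2-3 (w=2); MST = {0-2(w=9) 2-3(w=2)}
step 3: add edge 1-2 (w=5); MST = {0-2(w=9) 1-2(w=5) 2-3(w=2)}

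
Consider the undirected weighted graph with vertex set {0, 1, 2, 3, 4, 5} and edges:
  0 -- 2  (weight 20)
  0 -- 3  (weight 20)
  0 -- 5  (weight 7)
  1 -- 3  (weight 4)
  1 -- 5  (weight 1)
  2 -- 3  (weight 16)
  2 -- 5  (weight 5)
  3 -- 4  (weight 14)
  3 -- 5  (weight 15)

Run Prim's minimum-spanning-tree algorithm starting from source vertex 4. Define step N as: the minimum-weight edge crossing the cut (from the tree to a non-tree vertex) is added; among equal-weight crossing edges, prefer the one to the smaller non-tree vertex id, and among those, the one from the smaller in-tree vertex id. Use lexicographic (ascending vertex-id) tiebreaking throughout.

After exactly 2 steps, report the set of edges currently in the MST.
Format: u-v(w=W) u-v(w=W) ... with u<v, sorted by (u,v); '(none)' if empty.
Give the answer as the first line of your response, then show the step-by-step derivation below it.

1-3(w=4) 3-4(w=14)

step 1: add edge 3-4 (w=14); MST = {3-4(w=14)}
step 2: add edge 1-3 (w=4); MST = {1-3(w=4) 3-4(w=14)}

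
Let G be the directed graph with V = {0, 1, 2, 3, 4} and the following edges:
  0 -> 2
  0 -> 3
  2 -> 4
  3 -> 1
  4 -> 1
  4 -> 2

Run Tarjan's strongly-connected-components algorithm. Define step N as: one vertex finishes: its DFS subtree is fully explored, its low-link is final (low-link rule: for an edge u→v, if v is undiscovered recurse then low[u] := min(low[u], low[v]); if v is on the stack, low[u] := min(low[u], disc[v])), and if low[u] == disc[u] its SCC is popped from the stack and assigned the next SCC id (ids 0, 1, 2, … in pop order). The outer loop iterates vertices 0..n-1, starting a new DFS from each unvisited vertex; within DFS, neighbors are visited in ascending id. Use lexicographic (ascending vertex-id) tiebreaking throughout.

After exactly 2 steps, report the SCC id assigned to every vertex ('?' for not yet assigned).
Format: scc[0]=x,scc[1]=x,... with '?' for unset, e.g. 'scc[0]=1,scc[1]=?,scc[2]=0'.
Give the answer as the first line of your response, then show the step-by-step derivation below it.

scc[0]=?,scc[1]=0,scc[2]=?,scc[3]=?,scc[4]=?

step 1: low=(low[0]=0,low[1]=3,low[2]=1,low[3]=?,low[4]=2); scc=(scc[0]=?,scc[1]=0,scc[2]=?,scc[3]=?,scc[4]=?)
step 2: low=(low[0]=0,low[1]=3,low[2]=1,low[3]=?,low[4]=1); scc=(scc[0]=?,scc[1]=0,scc[2]=?,scc[3]=?,scc[4]=?)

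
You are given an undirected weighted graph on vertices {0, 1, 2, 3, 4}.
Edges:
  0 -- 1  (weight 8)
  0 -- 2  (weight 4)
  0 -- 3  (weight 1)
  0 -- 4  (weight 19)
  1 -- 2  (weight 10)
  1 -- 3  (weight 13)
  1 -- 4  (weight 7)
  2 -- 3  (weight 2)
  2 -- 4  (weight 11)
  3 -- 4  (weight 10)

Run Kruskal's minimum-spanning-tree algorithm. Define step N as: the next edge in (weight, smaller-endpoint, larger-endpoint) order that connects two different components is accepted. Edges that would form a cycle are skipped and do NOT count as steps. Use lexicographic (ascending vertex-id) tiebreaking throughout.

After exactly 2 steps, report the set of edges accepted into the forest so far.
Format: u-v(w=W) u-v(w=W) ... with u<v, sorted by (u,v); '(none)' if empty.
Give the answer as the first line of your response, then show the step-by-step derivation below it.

0-3(w=1) 2-3(w=2)

step 1: add edge 0-3 (w=1); MST = {0-3(w=1)}
step 2: add edge 2-3 (w=2); MST = {0-3(w=1) 2-3(w=2)}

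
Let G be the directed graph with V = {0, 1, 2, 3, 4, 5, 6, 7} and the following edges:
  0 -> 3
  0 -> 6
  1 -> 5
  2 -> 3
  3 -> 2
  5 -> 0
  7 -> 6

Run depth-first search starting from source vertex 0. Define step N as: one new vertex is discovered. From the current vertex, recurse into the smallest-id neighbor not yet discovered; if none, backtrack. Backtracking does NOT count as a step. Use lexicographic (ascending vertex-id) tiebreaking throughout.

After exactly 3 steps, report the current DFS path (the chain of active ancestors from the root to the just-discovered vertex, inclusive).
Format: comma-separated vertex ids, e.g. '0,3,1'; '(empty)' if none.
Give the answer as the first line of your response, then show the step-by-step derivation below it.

0,3,2

step 1: discover 0; path=0; order=0
step 2: discover 3; path=0>3; order=0,3
step 3: discover 2; path=0>3>2; order=0,3,2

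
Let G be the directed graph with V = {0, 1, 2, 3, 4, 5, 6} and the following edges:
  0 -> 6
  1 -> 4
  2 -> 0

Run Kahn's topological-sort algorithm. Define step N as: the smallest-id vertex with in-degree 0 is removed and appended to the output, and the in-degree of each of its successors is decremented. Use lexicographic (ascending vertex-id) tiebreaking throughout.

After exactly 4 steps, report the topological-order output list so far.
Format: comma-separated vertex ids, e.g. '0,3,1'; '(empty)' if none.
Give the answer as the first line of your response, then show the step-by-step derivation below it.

1,2,0,3

step 1: output 1; order=[1]; indeg=(1,0,0,0,0,0,1)
step 2: output 2; order=[1,2]; indeg=(0,0,0,0,0,0,1)
step 3: output 0; order=[1,2,0]; indeg=(0,0,0,0,0,0,0)
step 4: output 3; order=[1,2,0,3]; indeg=(0,0,0,0,0,0,0)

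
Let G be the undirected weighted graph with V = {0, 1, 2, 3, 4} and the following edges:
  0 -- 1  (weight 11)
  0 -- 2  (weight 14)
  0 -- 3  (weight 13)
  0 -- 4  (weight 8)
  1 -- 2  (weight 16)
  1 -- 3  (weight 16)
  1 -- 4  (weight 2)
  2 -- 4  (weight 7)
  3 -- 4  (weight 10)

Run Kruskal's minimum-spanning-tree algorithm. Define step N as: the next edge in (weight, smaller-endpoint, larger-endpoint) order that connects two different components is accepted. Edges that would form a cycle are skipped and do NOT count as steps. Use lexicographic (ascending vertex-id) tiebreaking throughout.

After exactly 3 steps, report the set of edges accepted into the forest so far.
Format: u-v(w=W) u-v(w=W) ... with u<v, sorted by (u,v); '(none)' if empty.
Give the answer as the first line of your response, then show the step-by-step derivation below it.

0-4(w=8) 1-4(w=2) 2-4(w=7)

step 1: add edge 1-4 (w=2); MST = {1-4(w=2)}
step 2: add edge 2-4 (w=7); MST = {1-4(w=2) 2-4(w=7)}
step 3: add edge 0-4 (w=8); MST = {0-4(w=8) 1-4(w=2) 2-4(w=7)}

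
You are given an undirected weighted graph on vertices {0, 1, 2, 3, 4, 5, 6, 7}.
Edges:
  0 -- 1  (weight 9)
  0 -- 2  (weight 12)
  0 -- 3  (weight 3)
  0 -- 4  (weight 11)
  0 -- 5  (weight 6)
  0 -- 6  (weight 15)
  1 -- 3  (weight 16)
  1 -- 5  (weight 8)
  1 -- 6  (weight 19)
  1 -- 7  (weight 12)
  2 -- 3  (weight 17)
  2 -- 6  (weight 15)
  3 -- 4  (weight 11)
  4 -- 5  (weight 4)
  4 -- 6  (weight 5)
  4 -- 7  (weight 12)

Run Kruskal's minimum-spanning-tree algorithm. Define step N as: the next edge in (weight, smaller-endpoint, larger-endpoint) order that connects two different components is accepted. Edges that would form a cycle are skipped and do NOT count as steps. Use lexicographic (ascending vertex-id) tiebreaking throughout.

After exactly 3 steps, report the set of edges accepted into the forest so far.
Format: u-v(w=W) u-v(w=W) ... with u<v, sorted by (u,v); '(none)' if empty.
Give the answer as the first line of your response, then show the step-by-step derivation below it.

0-3(w=3) 4-5(w=4) 4-6(w=5)

step 1: add edge 0-3 (w=3); MST = {0-3(w=3)}
step 2: add edge 4-5 (w=4); MST = {0-3(w=3) 4-5(w=4)}
step 3: add edge 4-6 (w=5); MST = {0-3(w=3) 4-5(w=4) 4-6(w=5)}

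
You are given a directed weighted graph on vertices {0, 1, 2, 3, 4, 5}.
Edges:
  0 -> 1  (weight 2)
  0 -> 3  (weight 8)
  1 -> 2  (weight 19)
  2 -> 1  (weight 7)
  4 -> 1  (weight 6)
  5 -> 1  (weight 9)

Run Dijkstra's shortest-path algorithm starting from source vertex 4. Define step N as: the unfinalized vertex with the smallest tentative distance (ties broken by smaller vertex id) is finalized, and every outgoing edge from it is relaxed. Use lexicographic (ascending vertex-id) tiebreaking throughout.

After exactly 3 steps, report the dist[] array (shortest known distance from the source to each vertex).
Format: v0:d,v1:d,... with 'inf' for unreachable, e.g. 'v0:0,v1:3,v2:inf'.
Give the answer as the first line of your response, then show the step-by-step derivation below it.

v0:inf,v1:6,v2:25,v3:inf,v4:0,v5:inf

step 1: dist = v0:inf,v1:6,v2:inf,v3:inf,v4:0,v5:inf
step 2: dist = v0:inf,v1:6,v2:25,v3:inf,v4:0,v5:inf
step 3: dist = v0:inf,v1:6,v2:25,v3:inf,v4:0,v5:inf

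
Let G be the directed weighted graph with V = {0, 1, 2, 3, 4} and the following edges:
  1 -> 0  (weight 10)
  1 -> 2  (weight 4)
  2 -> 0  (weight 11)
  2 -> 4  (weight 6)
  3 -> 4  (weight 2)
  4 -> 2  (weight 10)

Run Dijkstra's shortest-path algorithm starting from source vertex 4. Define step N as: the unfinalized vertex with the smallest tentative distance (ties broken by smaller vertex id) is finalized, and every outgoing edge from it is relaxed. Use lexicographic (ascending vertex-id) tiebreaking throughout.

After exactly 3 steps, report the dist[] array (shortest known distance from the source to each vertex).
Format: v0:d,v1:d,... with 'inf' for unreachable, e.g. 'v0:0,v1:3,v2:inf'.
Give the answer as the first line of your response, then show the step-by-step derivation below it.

v0:21,v1:inf,v2:10,v3:inf,v4:0

step 1: dist = v0:inf,v1:inf,v2:10,v3:inf,v4:0
step 2: dist = v0:21,v1:inf,v2:10,v3:inf,v4:0
step 3: dist = v0:21,v1:inf,v2:10,v3:inf,v4:0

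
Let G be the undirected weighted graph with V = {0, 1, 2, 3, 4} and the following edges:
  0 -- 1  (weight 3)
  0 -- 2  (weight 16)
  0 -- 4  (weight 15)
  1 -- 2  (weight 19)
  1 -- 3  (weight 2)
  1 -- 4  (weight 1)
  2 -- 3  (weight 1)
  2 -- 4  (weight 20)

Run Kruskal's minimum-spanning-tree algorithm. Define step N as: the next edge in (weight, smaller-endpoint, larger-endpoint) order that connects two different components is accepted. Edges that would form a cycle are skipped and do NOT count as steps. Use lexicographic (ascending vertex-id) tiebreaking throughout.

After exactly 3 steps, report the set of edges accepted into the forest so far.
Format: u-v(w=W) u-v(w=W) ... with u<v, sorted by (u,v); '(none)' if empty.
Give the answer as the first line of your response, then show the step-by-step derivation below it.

1-3(w=2) 1-4(w=1) 2-3(w=1)

step 1: add edge 1-4 (w=1); MST = {1-4(w=1)}
step 2: add edge 2-3 (w=1); MST = {1-4(w=1) 2-3(w=1)}
step 3: add edge 1-3 (w=2); MST = {1-3(w=2) 1-4(w=1) 2-3(w=1)}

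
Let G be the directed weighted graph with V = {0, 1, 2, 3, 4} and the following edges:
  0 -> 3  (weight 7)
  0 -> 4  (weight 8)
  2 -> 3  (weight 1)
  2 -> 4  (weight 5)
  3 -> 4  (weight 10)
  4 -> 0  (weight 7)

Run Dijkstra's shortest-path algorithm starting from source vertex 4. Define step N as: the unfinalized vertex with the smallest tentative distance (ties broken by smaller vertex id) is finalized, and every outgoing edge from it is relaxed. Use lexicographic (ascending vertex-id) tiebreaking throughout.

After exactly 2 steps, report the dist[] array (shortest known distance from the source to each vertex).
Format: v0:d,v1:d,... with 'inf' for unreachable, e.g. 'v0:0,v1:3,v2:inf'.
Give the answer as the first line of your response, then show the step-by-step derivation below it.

v0:7,v1:inf,v2:inf,v3:14,v4:0

step 1: dist = v0:7,v1:inf,v2:inf,v3:inf,v4:0
step 2: dist = v0:7,v1:inf,v2:inf,v3:14,v4:0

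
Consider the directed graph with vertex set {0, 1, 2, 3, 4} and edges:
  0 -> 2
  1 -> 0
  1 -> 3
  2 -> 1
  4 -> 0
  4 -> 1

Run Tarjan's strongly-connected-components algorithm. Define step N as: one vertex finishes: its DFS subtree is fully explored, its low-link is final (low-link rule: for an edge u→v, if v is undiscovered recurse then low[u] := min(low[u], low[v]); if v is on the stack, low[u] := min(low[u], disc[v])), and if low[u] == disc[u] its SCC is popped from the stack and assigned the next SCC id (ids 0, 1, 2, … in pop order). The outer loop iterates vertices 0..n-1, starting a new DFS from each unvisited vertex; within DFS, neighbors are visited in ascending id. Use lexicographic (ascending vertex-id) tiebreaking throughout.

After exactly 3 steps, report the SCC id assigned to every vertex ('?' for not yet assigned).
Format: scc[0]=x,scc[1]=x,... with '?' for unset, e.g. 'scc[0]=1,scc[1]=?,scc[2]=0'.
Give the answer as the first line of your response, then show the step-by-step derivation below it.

scc[0]=?,scc[1]=?,scc[2]=?,scc[3]=0,scc[4]=?

step 1: low=(low[0]=0,low[1]=0,low[2]=1,low[3]=3,low[4]=?); scc=(scc[0]=?,scc[1]=?,scc[2]=?,scc[3]=0,scc[4]=?)
step 2: low=(low[0]=0,low[1]=0,low[2]=1,low[3]=3,low[4]=?); scc=(scc[0]=?,scc[1]=?,scc[2]=?,scc[3]=0,scc[4]=?)
step 3: low=(low[0]=0,low[1]=0,low[2]=0,low[3]=3,low[4]=?); scc=(scc[0]=?,scc[1]=?,scc[2]=?,scc[3]=0,scc[4]=?)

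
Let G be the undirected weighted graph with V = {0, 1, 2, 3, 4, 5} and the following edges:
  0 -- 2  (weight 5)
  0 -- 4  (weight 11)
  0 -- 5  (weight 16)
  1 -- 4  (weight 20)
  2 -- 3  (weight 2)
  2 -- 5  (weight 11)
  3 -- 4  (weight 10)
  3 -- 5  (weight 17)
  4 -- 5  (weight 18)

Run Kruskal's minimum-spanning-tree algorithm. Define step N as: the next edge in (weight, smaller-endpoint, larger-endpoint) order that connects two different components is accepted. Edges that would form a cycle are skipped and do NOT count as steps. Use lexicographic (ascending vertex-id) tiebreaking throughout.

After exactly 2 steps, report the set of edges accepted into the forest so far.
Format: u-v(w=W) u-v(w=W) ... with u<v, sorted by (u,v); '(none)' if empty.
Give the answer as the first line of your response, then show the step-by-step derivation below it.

0-2(w=5) 2-3(w=2)

step 1: add edge 2-3 (w=2); MST = {2-3(w=2)}
step 2: add edge 0-2 (w=5); MST = {0-2(w=5) 2-3(w=2)}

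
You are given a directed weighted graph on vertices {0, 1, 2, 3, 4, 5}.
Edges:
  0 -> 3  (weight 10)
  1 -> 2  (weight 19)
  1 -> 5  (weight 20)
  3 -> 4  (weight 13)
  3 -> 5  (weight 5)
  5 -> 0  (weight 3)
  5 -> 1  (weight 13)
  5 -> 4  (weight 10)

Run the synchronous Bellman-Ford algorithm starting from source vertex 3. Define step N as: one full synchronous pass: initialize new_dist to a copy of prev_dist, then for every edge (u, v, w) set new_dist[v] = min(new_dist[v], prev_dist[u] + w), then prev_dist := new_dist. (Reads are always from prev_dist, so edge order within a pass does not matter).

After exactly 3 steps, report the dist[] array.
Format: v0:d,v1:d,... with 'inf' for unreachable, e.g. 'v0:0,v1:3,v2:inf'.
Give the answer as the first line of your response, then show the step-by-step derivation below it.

v0:8,v1:18,v2:37,v3:0,v4:13,v5:5

step 1: dist = v0:inf,v1:inf,v2:inf,v3:0,v4:13,v5:5
step 2: dist = v0:8,v1:18,v2:inf,v3:0,v4:13,v5:5
step 3: dist = v0:8,v1:18,v2:37,v3:0,v4:13,v5:5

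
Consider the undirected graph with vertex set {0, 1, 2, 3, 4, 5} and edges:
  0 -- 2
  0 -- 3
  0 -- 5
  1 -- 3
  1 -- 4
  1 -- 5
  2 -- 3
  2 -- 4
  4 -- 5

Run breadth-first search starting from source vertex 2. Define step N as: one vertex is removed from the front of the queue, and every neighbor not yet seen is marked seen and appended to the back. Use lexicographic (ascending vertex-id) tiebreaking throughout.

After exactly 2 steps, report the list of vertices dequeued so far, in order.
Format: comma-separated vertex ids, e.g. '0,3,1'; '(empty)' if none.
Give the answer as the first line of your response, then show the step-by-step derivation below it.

2,0

step 1: dequeue 2; queue=[0,3,4]; order=2
step 2: dequeue 0; queue=[3,4,5]; order=2,0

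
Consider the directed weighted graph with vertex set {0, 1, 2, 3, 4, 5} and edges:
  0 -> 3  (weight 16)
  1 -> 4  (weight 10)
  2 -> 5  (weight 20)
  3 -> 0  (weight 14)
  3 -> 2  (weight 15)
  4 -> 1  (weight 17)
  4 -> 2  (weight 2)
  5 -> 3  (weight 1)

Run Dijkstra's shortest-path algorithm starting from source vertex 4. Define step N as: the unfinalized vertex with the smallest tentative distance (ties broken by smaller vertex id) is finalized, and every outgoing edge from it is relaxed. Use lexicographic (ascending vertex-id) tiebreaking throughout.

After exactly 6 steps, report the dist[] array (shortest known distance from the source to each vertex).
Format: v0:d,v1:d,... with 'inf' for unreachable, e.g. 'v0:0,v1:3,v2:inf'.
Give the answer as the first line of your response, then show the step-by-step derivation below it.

v0:37,v1:17,v2:2,v3:23,v4:0,v5:22

step 1: dist = v0:inf,v1:17,v2:2,v3:inf,v4:0,v5:inf
step 2: dist = v0:inf,v1:17,v2:2,v3:inf,v4:0,v5:22
step 3: dist = v0:inf,v1:17,v2:2,v3:inf,v4:0,v5:22
step 4: dist = v0:inf,v1:17,v2:2,v3:23,v4:0,v5:22
step 5: dist = v0:37,v1:17,v2:2,v3:23,v4:0,v5:22
step 6: dist = v0:37,v1:17,v2:2,v3:23,v4:0,v5:22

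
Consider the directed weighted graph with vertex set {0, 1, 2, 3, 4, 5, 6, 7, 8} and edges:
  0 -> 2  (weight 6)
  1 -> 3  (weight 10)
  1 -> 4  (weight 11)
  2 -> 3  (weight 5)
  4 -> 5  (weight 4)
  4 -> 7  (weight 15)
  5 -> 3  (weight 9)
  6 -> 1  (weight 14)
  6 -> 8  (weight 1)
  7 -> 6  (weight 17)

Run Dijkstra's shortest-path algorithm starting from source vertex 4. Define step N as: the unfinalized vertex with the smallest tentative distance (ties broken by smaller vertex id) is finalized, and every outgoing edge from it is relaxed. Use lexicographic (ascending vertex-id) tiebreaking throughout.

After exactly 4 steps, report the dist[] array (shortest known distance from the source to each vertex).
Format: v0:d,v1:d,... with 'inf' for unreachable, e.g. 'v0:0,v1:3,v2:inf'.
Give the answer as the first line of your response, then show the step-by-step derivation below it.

v0:inf,v1:inf,v2:inf,v3:13,v4:0,v5:4,v6:32,v7:15,v8:inf

step 1: dist = v0:inf,v1:inf,v2:inf,v3:inf,v4:0,v5:4,v6:inf,v7:15,v8:inf
step 2: dist = v0:inf,v1:inf,v2:inf,v3:13,v4:0,v5:4,v6:inf,v7:15,v8:inf
step 3: dist = v0:inf,v1:inf,v2:inf,v3:13,v4:0,v5:4,v6:inf,v7:15,v8:inf
step 4: dist = v0:inf,v1:inf,v2:inf,v3:13,v4:0,v5:4,v6:32,v7:15,v8:inf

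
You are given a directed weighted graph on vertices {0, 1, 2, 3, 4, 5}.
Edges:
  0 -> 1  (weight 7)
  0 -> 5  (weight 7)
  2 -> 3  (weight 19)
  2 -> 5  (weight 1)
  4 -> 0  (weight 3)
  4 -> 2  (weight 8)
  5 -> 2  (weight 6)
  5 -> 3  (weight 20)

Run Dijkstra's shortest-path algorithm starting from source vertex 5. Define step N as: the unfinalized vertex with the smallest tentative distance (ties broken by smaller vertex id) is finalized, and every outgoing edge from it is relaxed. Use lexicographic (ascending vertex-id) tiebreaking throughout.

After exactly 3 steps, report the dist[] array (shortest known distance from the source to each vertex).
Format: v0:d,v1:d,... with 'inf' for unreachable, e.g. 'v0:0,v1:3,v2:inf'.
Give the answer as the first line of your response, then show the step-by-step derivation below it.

v0:inf,v1:inf,v2:6,v3:20,v4:inf,v5:0

step 1: dist = v0:inf,v1:inf,v2:6,v3:20,v4:inf,v5:0
step 2: dist = v0:inf,v1:inf,v2:6,v3:20,v4:inf,v5:0
step 3: dist = v0:inf,v1:inf,v2:6,v3:20,v4:inf,v5:0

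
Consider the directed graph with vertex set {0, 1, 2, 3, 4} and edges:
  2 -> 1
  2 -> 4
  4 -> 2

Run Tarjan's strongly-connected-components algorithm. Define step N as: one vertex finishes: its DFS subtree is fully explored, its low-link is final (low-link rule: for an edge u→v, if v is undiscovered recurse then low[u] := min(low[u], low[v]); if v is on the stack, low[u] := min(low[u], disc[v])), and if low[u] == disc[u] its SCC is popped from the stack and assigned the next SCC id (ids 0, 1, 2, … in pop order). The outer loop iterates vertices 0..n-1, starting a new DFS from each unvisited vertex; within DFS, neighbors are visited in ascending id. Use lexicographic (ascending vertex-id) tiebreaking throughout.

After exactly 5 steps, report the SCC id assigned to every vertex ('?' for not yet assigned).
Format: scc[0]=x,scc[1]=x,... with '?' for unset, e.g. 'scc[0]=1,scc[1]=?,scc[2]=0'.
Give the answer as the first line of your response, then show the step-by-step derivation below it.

scc[0]=0,scc[1]=1,scc[2]=2,scc[3]=3,scc[4]=2

step 1: low=(low[0]=0,low[1]=?,low[2]=?,low[3]=?,low[4]=?); scc=(scc[0]=0,scc[1]=?,scc[2]=?,scc[3]=?,scc[4]=?)
step 2: low=(low[0]=0,low[1]=1,low[2]=?,low[3]=?,low[4]=?); scc=(scc[0]=0,scc[1]=1,scc[2]=?,scc[3]=?,scc[4]=?)
step 3: low=(low[0]=0,low[1]=1,low[2]=2,low[3]=?,low[4]=2); scc=(scc[0]=0,scc[1]=1,scc[2]=?,scc[3]=?,scc[4]=?)
step 4: low=(low[0]=0,low[1]=1,low[2]=2,low[3]=?,low[4]=2); scc=(scc[0]=0,scc[1]=1,scc[2]=2,scc[3]=?,scc[4]=2)
step 5: low=(low[0]=0,low[1]=1,low[2]=2,low[3]=4,low[4]=2); scc=(scc[0]=0,scc[1]=1,scc[2]=2,scc[3]=3,scc[4]=2)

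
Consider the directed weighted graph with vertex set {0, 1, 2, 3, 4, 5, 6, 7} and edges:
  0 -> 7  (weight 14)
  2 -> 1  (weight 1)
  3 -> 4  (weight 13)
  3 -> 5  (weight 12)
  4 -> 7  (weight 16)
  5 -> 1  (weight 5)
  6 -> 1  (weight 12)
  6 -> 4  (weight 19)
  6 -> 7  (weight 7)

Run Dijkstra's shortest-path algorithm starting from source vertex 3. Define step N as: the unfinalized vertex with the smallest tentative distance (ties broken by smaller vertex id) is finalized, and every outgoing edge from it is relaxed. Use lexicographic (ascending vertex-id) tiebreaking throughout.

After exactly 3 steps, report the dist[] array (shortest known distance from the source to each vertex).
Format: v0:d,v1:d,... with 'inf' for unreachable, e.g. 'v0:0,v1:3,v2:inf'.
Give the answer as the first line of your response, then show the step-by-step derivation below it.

v0:inf,v1:17,v2:inf,v3:0,v4:13,v5:12,v6:inf,v7:29

step 1: dist = v0:inf,v1:inf,v2:inf,v3:0,v4:13,v5:12,v6:inf,v7:inf
step 2: dist = v0:inf,v1:17,v2:inf,v3:0,v4:13,v5:12,v6:inf,v7:inf
step 3: dist = v0:inf,v1:17,v2:inf,v3:0,v4:13,v5:12,v6:inf,v7:29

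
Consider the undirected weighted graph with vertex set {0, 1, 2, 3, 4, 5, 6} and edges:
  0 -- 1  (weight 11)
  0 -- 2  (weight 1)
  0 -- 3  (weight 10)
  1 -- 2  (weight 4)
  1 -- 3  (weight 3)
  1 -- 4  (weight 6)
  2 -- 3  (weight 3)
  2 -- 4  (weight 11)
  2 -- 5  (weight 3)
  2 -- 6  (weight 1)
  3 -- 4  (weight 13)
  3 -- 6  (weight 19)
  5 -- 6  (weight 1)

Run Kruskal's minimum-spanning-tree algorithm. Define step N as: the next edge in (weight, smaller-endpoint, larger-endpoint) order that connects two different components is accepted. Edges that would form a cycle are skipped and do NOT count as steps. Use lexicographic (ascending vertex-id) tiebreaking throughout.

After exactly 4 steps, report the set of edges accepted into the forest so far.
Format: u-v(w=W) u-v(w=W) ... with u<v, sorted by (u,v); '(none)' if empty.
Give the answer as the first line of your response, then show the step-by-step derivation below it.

0-2(w=1) 1-3(w=3) 2-6(w=1) 5-6(w=1)

step 1: add edge 0-2 (w=1); MST = {0-2(w=1)}
step 2: add edge 2-6 (w=1); MST = {0-2(w=1) 2-6(w=1)}
step 3: add edge 5-6 (w=1); MST = {0-2(w=1) 2-6(w=1) 5-6(w=1)}
step 4: add edge 1-3 (w=3); MST = {0-2(w=1) 1-3(w=3) 2-6(w=1) 5-6(w=1)}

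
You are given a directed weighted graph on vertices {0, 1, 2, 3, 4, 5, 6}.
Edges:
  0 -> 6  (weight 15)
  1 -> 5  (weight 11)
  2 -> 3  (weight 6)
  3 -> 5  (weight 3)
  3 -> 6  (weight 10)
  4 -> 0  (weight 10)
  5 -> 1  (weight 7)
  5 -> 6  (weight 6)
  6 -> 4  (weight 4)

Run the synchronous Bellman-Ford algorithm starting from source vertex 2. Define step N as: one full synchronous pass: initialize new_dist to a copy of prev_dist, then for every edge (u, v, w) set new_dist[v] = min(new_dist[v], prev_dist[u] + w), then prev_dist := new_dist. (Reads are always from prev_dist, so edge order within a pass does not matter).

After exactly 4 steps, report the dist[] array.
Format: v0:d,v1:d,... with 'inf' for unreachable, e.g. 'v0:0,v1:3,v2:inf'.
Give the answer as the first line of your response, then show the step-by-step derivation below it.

v0:30,v1:16,v2:0,v3:6,v4:19,v5:9,v6:15

step 1: dist = v0:inf,v1:inf,v2:0,v3:6,v4:inf,v5:inf,v6:inf
step 2: dist = v0:inf,v1:inf,v2:0,v3:6,v4:inf,v5:9,v6:16
step 3: dist = v0:inf,v1:16,v2:0,v3:6,v4:20,v5:9,v6:15
step 4: dist = v0:30,v1:16,v2:0,v3:6,v4:19,v5:9,v6:15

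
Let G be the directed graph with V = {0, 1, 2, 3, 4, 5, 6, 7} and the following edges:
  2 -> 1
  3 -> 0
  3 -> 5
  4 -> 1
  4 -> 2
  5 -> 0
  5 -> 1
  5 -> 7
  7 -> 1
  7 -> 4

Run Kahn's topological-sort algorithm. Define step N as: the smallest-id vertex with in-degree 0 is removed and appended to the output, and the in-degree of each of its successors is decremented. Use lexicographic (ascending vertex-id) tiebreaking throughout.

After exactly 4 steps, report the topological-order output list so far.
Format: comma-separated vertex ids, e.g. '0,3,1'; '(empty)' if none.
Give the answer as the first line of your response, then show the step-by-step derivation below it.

3,5,0,6

step 1: output 3; order=[3]; indeg=(1,4,1,0,1,0,0,1)
step 2: output 5; order=[3,5]; indeg=(0,3,1,0,1,0,0,0)
step 3: output 0; order=[3,5,0]; indeg=(0,3,1,0,1,0,0,0)
step 4: output 6; order=[3,5,0,6]; indeg=(0,3,1,0,1,0,0,0)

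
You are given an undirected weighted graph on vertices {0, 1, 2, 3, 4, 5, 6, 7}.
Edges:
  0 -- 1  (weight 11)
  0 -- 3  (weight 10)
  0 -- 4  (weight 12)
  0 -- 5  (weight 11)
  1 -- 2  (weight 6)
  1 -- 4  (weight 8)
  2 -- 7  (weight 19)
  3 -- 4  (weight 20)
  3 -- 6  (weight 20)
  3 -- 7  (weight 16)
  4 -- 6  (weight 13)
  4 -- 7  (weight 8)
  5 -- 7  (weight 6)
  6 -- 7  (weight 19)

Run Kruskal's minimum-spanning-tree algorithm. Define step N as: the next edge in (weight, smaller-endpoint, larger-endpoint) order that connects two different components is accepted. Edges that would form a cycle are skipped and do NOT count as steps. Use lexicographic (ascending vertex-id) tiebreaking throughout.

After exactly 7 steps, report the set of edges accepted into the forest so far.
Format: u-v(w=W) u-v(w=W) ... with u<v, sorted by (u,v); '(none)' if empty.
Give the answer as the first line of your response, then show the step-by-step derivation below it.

0-1(w=11) 0-3(w=10) 1-2(w=6) 1-4(w=8) 4-6(w=13) 4-7(w=8) 5-7(w=6)

step 1: add edge 1-2 (w=6); MST = {1-2(w=6)}
step 2: add edge 5-7 (w=6); MST = {1-2(w=6) 5-7(w=6)}
step 3: add edge 1-4 (w=8); MST = {1-2(w=6) 1-4(w=8) 5-7(w=6)}
step 4: add edge 4-7 (w=8); MST = {1-2(w=6) 1-4(w=8) 4-7(w=8) 5-7(w=6)}
step 5: add edge 0-3 (w=10); MST = {0-3(w=10) 1-2(w=6) 1-4(w=8) 4-7(w=8) 5-7(w=6)}
step 6: add edge 0-1 (w=11); MST = {0-1(w=11) 0-3(w=10) 1-2(w=6) 1-4(w=8) 4-7(w=8) 5-7(w=6)}
step 7: add edge 4-6 (w=13); MST = {0-1(w=11) 0-3(w=10) 1-2(w=6) 1-4(w=8) 4-6(w=13) 4-7(w=8) 5-7(w=6)}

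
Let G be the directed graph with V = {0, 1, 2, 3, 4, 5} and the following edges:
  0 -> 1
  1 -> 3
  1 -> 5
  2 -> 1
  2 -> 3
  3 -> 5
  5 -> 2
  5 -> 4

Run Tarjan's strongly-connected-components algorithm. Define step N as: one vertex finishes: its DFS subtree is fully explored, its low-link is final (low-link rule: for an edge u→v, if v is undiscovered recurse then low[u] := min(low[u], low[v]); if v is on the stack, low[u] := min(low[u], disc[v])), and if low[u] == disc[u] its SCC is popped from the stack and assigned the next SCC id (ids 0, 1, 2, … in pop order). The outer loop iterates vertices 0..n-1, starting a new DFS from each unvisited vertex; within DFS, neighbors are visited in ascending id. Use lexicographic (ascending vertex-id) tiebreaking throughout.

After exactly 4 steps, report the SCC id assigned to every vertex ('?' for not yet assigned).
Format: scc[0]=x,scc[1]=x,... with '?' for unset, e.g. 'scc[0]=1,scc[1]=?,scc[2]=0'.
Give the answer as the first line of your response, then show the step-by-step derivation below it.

scc[0]=?,scc[1]=?,scc[2]=?,scc[3]=?,scc[4]=0,scc[5]=?

step 1: low=(low[0]=0,low[1]=1,low[2]=1,low[3]=2,low[4]=?,low[5]=3); scc=(scc[0]=?,scc[1]=?,scc[2]=?,scc[3]=?,scc[4]=?,scc[5]=?)
step 2: low=(low[0]=0,low[1]=1,low[2]=1,low[3]=2,low[4]=5,low[5]=1); scc=(scc[0]=?,scc[1]=?,scc[2]=?,scc[3]=?,scc[4]=0,scc[5]=?)
step 3: low=(low[0]=0,low[1]=1,low[2]=1,low[3]=2,low[4]=5,low[5]=1); scc=(scc[0]=?,scc[1]=?,scc[2]=?,scc[3]=?,scc[4]=0,scc[5]=?)
step 4: low=(low[0]=0,low[1]=1,low[2]=1,low[3]=1,low[4]=5,low[5]=1); scc=(scc[0]=?,scc[1]=?,scc[2]=?,scc[3]=?,scc[4]=0,scc[5]=?)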